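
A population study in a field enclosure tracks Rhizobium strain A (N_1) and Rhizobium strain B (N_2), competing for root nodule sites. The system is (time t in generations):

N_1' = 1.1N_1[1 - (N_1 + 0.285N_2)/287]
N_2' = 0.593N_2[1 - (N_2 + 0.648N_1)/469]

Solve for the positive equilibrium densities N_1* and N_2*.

N_1* ≈ 188, N_2* ≈ 347

Setting both brackets to zero gives the nullclines N_1 + 0.285N_2 = 287 and 0.648N_1 + N_2 = 469.
Substituting N_2 = 469 - 0.648N_1 into the first: N_1(1 - 0.285·0.648) = 287 - 0.285·469.
So N_1* = 153/0.815 = 188, and then N_2* = 469 - 0.648·188 = 347.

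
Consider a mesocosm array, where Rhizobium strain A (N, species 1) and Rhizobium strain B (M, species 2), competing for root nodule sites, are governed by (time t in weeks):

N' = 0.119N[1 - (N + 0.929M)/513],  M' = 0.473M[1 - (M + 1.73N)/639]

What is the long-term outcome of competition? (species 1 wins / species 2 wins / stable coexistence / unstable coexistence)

unstable coexistence (outcome depends on initial conditions)

Compare the nullcline intercepts: K1/α12 = 513/0.929 = 552 < K2 = 639; K2/α21 = 639/1.73 = 369 < K1 = 513.
Since both are reversed, neither can invade when rare; the interior point is a saddle.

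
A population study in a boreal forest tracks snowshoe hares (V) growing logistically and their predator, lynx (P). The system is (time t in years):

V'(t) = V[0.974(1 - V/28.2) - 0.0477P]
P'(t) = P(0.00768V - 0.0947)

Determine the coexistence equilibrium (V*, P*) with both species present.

From dP/dt = 0 with P > 0: 0.00768V* = 0.0947, so V* = 12.3.
Substitute into dV/dt = 0: 0.974(1 - 12.3/28.2) = 0.0477P*.
The bracket is 0.563, giving P* = 0.548/0.0477 = 11.5.

V* ≈ 12.3, P* ≈ 11.5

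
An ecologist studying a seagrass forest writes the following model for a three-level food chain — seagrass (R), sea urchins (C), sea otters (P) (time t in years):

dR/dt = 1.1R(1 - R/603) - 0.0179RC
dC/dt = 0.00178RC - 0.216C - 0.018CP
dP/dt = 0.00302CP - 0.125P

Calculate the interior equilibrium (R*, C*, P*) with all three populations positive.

From dP/dt = 0: 0.00302C* = 0.125, so C* = 41.4.
From dR/dt = 0: 1.1(1 - R*/603) = 0.0179·41.4, giving R* = 603·(1 - 0.674) = 197.
From dC/dt = 0: 0.00178·197 - 0.216 = 0.018P*, so P* = 0.134/0.018 = 7.47.

R* ≈ 197, C* ≈ 41.4, P* ≈ 7.47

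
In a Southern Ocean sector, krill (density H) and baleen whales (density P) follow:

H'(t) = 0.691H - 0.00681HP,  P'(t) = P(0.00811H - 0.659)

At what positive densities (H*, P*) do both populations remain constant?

H* ≈ 81.3, P* ≈ 101

Set dP/dt = 0 with P > 0: 0.00811H - 0.659 = 0, so H* = 0.659/0.00811 = 81.3.
Set dH/dt = 0 with H > 0: 0.691 - 0.00681P = 0, so P* = 0.691/0.00681 = 101.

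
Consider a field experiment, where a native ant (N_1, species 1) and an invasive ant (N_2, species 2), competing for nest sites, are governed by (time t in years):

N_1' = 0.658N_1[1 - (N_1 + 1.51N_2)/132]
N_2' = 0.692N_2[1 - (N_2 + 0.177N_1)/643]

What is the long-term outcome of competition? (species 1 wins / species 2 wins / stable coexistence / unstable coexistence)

Compare the nullcline intercepts: K1/α12 = 132/1.51 = 87.4 < K2 = 643; K2/α21 = 643/0.177 = 3630 > K1 = 132.
Since the inequalities point opposite ways, species 2 can invade but species 1 cannot.

species 2 excludes species 1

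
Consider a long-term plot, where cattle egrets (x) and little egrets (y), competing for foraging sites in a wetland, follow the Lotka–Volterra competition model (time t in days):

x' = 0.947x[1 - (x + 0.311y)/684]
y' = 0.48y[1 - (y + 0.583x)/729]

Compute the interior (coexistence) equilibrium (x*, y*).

Setting both brackets to zero gives the nullclines x + 0.311y = 684 and 0.583x + y = 729.
Substituting y = 729 - 0.583x into the first: x(1 - 0.311·0.583) = 684 - 0.311·729.
So x* = 457/0.819 = 559, and then y* = 729 - 0.583·559 = 403.

x* ≈ 559, y* ≈ 403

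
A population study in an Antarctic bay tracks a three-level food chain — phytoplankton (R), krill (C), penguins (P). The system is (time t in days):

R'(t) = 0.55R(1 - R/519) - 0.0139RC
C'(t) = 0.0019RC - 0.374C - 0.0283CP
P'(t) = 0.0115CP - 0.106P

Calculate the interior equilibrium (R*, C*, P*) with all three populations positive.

R* ≈ 398, C* ≈ 9.22, P* ≈ 13.5

From dP/dt = 0: 0.0115C* = 0.106, so C* = 9.22.
From dR/dt = 0: 0.55(1 - R*/519) = 0.0139·9.22, giving R* = 519·(1 - 0.233) = 398.
From dC/dt = 0: 0.0019·398 - 0.374 = 0.0283P*, so P* = 0.382/0.0283 = 13.5.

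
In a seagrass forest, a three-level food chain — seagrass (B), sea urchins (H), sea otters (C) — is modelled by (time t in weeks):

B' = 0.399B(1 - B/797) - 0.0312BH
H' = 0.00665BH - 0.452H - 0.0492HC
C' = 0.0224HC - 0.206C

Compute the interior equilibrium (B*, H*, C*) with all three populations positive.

From dC/dt = 0: 0.0224H* = 0.206, so H* = 9.2.
From dB/dt = 0: 0.399(1 - B*/797) = 0.0312·9.2, giving B* = 797·(1 - 0.719) = 224.
From dH/dt = 0: 0.00665·224 - 0.452 = 0.0492C*, so C* = 1.04/0.0492 = 21.1.

B* ≈ 224, H* ≈ 9.2, C* ≈ 21.1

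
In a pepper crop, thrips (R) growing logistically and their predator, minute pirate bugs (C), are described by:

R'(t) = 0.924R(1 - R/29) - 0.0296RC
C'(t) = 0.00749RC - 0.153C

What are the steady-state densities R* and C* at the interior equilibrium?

R* ≈ 20.4, C* ≈ 9.23

From dC/dt = 0 with C > 0: 0.00749R* = 0.153, so R* = 20.4.
Substitute into dR/dt = 0: 0.924(1 - 20.4/29) = 0.0296C*.
The bracket is 0.296, giving C* = 0.273/0.0296 = 9.23.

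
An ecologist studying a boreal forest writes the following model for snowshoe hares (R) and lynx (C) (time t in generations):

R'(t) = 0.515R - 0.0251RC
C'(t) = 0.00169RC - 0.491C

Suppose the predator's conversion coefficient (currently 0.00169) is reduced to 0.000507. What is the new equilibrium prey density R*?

At the interior fixed point, setting dC/dt = 0 with C > 0 fixes R* = (predator death rate)/(RC coefficient) — independent of the other coefficients.
With the change, R* = 0.491/0.000507 = 968; it rises from 291.

R* ≈ 968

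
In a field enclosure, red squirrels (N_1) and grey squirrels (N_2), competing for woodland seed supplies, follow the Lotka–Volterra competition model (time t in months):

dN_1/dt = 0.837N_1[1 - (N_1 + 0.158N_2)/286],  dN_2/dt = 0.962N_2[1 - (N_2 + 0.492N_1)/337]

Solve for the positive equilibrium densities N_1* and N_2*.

Setting both brackets to zero gives the nullclines N_1 + 0.158N_2 = 286 and 0.492N_1 + N_2 = 337.
Substituting N_2 = 337 - 0.492N_1 into the first: N_1(1 - 0.158·0.492) = 286 - 0.158·337.
So N_1* = 233/0.922 = 252, and then N_2* = 337 - 0.492·252 = 213.

N_1* ≈ 252, N_2* ≈ 213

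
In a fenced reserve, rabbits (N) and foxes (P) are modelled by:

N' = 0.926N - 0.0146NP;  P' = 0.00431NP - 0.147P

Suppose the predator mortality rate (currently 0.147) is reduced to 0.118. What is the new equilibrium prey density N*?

At the interior fixed point, setting dP/dt = 0 with P > 0 fixes N* = (predator death rate)/(NP coefficient) — independent of the other coefficients.
With the change, N* = 0.118/0.00431 = 27.4; it falls from 34.1.

N* ≈ 27.4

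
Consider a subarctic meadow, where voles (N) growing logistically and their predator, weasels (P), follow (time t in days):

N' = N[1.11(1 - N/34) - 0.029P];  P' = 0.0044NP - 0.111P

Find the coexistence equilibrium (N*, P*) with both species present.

N* ≈ 25.2, P* ≈ 9.88

From dP/dt = 0 with P > 0: 0.0044N* = 0.111, so N* = 25.2.
Substitute into dN/dt = 0: 1.11(1 - 25.2/34) = 0.029P*.
The bracket is 0.258, giving P* = 0.286/0.029 = 9.88.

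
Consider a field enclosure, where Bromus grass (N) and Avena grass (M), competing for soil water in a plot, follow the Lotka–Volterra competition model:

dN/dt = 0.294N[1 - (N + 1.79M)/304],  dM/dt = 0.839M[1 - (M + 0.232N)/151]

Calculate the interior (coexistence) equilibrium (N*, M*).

Setting both brackets to zero gives the nullclines N + 1.79M = 304 and 0.232N + M = 151.
Substituting M = 151 - 0.232N into the first: N(1 - 1.79·0.232) = 304 - 1.79·151.
So N* = 33.7/0.585 = 57.7, and then M* = 151 - 0.232·57.7 = 138.

N* ≈ 57.7, M* ≈ 138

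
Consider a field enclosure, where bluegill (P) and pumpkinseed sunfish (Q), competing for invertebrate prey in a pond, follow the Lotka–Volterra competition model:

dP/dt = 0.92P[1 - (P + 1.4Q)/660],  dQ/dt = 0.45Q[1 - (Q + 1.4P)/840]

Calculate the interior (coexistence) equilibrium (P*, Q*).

P* ≈ 538, Q* ≈ 87.5

Setting both brackets to zero gives the nullclines P + 1.4Q = 660 and 1.4P + Q = 840.
Substituting Q = 840 - 1.4P into the first: P(1 - 1.4·1.4) = 660 - 1.4·840.
So P* = -516/-0.96 = 538, and then Q* = 840 - 1.4·538 = 87.5.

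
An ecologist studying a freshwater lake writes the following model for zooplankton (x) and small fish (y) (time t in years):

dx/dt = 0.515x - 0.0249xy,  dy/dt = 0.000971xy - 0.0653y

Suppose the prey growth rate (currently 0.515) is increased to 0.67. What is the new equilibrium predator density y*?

y* ≈ 26.9

At the interior fixed point, setting dx/dt = 0 with x > 0 fixes y* = (prey growth rate)/(xy coefficient) — independent of the other coefficients.
With the change, y* = 0.67/0.0249 = 26.9; it rises from 20.7.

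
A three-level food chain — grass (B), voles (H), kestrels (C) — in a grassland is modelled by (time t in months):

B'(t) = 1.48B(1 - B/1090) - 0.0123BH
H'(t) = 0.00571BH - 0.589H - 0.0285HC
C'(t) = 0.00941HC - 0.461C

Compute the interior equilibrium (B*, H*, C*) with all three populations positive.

B* ≈ 646, H* ≈ 49, C* ≈ 109

From dC/dt = 0: 0.00941H* = 0.461, so H* = 49.
From dB/dt = 0: 1.48(1 - B*/1090) = 0.0123·49, giving B* = 1090·(1 - 0.407) = 646.
From dH/dt = 0: 0.00571·646 - 0.589 = 0.0285C*, so C* = 3.1/0.0285 = 109.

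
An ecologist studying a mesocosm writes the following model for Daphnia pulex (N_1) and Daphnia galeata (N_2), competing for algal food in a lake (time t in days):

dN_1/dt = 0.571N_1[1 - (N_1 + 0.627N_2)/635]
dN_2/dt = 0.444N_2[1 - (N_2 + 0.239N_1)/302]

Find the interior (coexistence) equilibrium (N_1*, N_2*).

Setting both brackets to zero gives the nullclines N_1 + 0.627N_2 = 635 and 0.239N_1 + N_2 = 302.
Substituting N_2 = 302 - 0.239N_1 into the first: N_1(1 - 0.627·0.239) = 635 - 0.627·302.
So N_1* = 446/0.85 = 524, and then N_2* = 302 - 0.239·524 = 177.

N_1* ≈ 524, N_2* ≈ 177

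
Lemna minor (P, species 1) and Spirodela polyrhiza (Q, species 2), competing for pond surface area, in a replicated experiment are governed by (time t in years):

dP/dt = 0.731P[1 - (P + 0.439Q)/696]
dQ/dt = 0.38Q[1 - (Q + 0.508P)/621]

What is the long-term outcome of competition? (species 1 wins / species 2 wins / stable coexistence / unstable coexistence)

stable coexistence

Compare the nullcline intercepts: K1/α12 = 696/0.439 = 1590 > K2 = 621; K2/α21 = 621/0.508 = 1220 > K1 = 696.
Since both inequalities hold, each species can invade when rare, so the interior equilibrium is stable.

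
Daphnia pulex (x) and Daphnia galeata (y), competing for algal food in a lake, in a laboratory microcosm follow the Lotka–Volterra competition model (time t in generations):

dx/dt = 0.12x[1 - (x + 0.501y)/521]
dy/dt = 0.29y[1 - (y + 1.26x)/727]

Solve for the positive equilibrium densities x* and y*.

Setting both brackets to zero gives the nullclines x + 0.501y = 521 and 1.26x + y = 727.
Substituting y = 727 - 1.26x into the first: x(1 - 0.501·1.26) = 521 - 0.501·727.
So x* = 157/0.369 = 425, and then y* = 727 - 1.26·425 = 191.

x* ≈ 425, y* ≈ 191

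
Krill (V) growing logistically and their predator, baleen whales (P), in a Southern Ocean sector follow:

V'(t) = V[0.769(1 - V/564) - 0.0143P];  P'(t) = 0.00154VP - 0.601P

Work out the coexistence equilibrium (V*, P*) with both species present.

V* ≈ 390, P* ≈ 16.6

From dP/dt = 0 with P > 0: 0.00154V* = 0.601, so V* = 390.
Substitute into dV/dt = 0: 0.769(1 - 390/564) = 0.0143P*.
The bracket is 0.308, giving P* = 0.237/0.0143 = 16.6.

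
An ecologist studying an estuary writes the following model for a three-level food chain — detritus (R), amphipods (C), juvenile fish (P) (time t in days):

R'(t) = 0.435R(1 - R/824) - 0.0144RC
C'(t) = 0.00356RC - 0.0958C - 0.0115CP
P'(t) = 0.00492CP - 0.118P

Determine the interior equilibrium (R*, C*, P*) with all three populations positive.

R* ≈ 170, C* ≈ 24, P* ≈ 44.2

From dP/dt = 0: 0.00492C* = 0.118, so C* = 24.
From dR/dt = 0: 0.435(1 - R*/824) = 0.0144·24, giving R* = 824·(1 - 0.794) = 170.
From dC/dt = 0: 0.00356·170 - 0.0958 = 0.0115P*, so P* = 0.509/0.0115 = 44.2.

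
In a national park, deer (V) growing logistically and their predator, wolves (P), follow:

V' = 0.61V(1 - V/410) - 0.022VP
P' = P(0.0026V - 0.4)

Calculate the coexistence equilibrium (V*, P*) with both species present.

From dP/dt = 0 with P > 0: 0.0026V* = 0.4, so V* = 154.
Substitute into dV/dt = 0: 0.61(1 - 154/410) = 0.022P*.
The bracket is 0.625, giving P* = 0.381/0.022 = 17.3.

V* ≈ 154, P* ≈ 17.3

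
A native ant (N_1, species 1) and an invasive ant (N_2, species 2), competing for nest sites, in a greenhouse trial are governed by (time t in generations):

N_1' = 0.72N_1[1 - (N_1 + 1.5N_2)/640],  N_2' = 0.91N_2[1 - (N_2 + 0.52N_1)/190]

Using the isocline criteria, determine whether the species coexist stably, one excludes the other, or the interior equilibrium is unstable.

species 1 excludes species 2

Compare the nullcline intercepts: K1/α12 = 640/1.5 = 427 > K2 = 190; K2/α21 = 190/0.52 = 365 < K1 = 640.
Since the inequalities point opposite ways, species 1 can invade but species 2 cannot.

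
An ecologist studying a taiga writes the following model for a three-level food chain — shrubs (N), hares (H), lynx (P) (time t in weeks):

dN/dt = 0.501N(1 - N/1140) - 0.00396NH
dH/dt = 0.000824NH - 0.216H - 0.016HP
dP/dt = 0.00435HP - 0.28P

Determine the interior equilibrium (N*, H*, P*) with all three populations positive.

From dP/dt = 0: 0.00435H* = 0.28, so H* = 64.4.
From dN/dt = 0: 0.501(1 - N*/1140) = 0.00396·64.4, giving N* = 1140·(1 - 0.509) = 560.
From dH/dt = 0: 0.000824·560 - 0.216 = 0.016P*, so P* = 0.245/0.016 = 15.3.

N* ≈ 560, H* ≈ 64.4, P* ≈ 15.3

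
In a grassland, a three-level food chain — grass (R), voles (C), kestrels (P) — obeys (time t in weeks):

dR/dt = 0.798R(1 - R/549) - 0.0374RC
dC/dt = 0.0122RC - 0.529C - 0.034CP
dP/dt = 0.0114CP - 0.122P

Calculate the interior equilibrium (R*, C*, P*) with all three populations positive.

R* ≈ 274, C* ≈ 10.7, P* ≈ 82.6

From dP/dt = 0: 0.0114C* = 0.122, so C* = 10.7.
From dR/dt = 0: 0.798(1 - R*/549) = 0.0374·10.7, giving R* = 549·(1 - 0.502) = 274.
From dC/dt = 0: 0.0122·274 - 0.529 = 0.034P*, so P* = 2.81/0.034 = 82.6.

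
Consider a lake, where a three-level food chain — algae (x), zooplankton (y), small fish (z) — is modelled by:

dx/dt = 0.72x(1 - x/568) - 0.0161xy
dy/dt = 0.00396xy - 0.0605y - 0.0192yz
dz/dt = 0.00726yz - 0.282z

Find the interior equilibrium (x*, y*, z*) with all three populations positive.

From dz/dt = 0: 0.00726y* = 0.282, so y* = 38.8.
From dx/dt = 0: 0.72(1 - x*/568) = 0.0161·38.8, giving x* = 568·(1 - 0.869) = 74.7.
From dy/dt = 0: 0.00396·74.7 - 0.0605 = 0.0192z*, so z* = 0.235/0.0192 = 12.2.

x* ≈ 74.7, y* ≈ 38.8, z* ≈ 12.2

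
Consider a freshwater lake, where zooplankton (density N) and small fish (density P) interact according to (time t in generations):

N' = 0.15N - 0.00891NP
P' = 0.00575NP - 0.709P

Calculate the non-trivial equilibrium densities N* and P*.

N* ≈ 123, P* ≈ 16.8

Set dP/dt = 0 with P > 0: 0.00575N - 0.709 = 0, so N* = 0.709/0.00575 = 123.
Set dN/dt = 0 with N > 0: 0.15 - 0.00891P = 0, so P* = 0.15/0.00891 = 16.8.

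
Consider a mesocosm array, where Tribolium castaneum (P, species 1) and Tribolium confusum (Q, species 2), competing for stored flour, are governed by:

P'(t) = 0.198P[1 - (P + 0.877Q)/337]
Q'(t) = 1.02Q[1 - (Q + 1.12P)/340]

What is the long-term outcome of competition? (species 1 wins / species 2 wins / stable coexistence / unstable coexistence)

Compare the nullcline intercepts: K1/α12 = 337/0.877 = 384 > K2 = 340; K2/α21 = 340/1.12 = 304 < K1 = 337.
Since the inequalities point opposite ways, species 1 can invade but species 2 cannot.

species 1 excludes species 2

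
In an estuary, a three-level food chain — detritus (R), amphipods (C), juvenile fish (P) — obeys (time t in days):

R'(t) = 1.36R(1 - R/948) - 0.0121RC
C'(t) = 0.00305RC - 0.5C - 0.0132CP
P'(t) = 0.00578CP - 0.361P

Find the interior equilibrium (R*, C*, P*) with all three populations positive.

R* ≈ 421, C* ≈ 62.5, P* ≈ 59.4

From dP/dt = 0: 0.00578C* = 0.361, so C* = 62.5.
From dR/dt = 0: 1.36(1 - R*/948) = 0.0121·62.5, giving R* = 948·(1 - 0.556) = 421.
From dC/dt = 0: 0.00305·421 - 0.5 = 0.0132P*, so P* = 0.785/0.0132 = 59.4.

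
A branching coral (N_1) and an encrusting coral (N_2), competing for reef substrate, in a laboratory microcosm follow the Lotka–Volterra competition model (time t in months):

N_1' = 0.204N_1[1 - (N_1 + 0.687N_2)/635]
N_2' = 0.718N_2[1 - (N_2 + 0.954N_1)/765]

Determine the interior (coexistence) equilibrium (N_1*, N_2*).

N_1* ≈ 318, N_2* ≈ 462

Setting both brackets to zero gives the nullclines N_1 + 0.687N_2 = 635 and 0.954N_1 + N_2 = 765.
Substituting N_2 = 765 - 0.954N_1 into the first: N_1(1 - 0.687·0.954) = 635 - 0.687·765.
So N_1* = 109/0.345 = 318, and then N_2* = 765 - 0.954·318 = 462.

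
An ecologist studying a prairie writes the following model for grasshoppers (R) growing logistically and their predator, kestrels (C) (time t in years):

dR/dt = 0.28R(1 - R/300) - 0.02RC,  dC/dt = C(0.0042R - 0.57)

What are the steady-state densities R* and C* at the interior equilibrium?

R* ≈ 136, C* ≈ 7.67

From dC/dt = 0 with C > 0: 0.0042R* = 0.57, so R* = 136.
Substitute into dR/dt = 0: 0.28(1 - 136/300) = 0.02C*.
The bracket is 0.548, giving C* = 0.153/0.02 = 7.67.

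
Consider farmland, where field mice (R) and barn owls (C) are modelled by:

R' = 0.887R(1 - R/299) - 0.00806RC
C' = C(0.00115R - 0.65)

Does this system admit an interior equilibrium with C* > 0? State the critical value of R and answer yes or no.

The predator equation gives dC/dt > 0 only when R > 0.65/0.00115 = 565.
Without the predator, R → K = 299. Since 299 < 565, the predator cannot invade.

Threshold R = 565; K < 565, so no, the predator goes extinct.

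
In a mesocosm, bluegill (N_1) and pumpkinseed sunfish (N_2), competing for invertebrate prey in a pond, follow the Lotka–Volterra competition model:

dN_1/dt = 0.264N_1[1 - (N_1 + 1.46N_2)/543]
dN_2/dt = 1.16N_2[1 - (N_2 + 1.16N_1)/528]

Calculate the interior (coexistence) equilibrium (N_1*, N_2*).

N_1* ≈ 329, N_2* ≈ 147

Setting both brackets to zero gives the nullclines N_1 + 1.46N_2 = 543 and 1.16N_1 + N_2 = 528.
Substituting N_2 = 528 - 1.16N_1 into the first: N_1(1 - 1.46·1.16) = 543 - 1.46·528.
So N_1* = -228/-0.694 = 329, and then N_2* = 528 - 1.16·329 = 147.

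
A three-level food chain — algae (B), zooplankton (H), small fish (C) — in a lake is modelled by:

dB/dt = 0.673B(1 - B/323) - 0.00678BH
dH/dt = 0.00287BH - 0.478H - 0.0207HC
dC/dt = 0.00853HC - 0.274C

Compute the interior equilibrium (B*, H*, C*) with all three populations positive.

B* ≈ 218, H* ≈ 32.1, C* ≈ 7.2

From dC/dt = 0: 0.00853H* = 0.274, so H* = 32.1.
From dB/dt = 0: 0.673(1 - B*/323) = 0.00678·32.1, giving B* = 323·(1 - 0.324) = 218.
From dH/dt = 0: 0.00287·218 - 0.478 = 0.0207C*, so C* = 0.149/0.0207 = 7.2.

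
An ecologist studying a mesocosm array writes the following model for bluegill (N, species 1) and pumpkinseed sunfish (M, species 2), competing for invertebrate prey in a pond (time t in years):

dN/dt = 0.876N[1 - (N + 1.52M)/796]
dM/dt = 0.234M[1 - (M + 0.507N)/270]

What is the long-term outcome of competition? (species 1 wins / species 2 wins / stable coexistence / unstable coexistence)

Compare the nullcline intercepts: K1/α12 = 796/1.52 = 524 > K2 = 270; K2/α21 = 270/0.507 = 533 < K1 = 796.
Since the inequalities point opposite ways, species 1 can invade but species 2 cannot.

species 1 excludes species 2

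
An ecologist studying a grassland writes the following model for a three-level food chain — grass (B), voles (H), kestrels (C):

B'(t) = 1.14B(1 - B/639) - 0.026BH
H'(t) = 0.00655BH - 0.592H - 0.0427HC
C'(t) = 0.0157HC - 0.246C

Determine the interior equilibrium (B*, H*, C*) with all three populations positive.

B* ≈ 411, H* ≈ 15.7, C* ≈ 49.1

From dC/dt = 0: 0.0157H* = 0.246, so H* = 15.7.
From dB/dt = 0: 1.14(1 - B*/639) = 0.026·15.7, giving B* = 639·(1 - 0.357) = 411.
From dH/dt = 0: 0.00655·411 - 0.592 = 0.0427C*, so C* = 2.1/0.0427 = 49.1.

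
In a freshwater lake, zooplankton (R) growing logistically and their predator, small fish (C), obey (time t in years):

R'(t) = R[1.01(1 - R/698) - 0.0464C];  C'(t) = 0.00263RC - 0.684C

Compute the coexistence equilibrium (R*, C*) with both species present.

R* ≈ 260, C* ≈ 13.7

From dC/dt = 0 with C > 0: 0.00263R* = 0.684, so R* = 260.
Substitute into dR/dt = 0: 1.01(1 - 260/698) = 0.0464C*.
The bracket is 0.627, giving C* = 0.634/0.0464 = 13.7.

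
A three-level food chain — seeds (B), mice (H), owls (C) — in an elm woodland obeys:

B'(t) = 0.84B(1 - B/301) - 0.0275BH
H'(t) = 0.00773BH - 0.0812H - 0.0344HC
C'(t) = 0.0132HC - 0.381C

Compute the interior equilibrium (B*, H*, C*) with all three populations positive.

From dC/dt = 0: 0.0132H* = 0.381, so H* = 28.9.
From dB/dt = 0: 0.84(1 - B*/301) = 0.0275·28.9, giving B* = 301·(1 - 0.945) = 16.6.
From dH/dt = 0: 0.00773·16.6 - 0.0812 = 0.0344C*, so C* = 0.0469/0.0344 = 1.36.

B* ≈ 16.6, H* ≈ 28.9, C* ≈ 1.36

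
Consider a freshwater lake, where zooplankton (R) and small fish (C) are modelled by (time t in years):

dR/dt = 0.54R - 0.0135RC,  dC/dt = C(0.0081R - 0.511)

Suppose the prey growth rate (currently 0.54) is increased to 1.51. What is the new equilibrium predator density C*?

At the interior fixed point, setting dR/dt = 0 with R > 0 fixes C* = (prey growth rate)/(RC coefficient) — independent of the other coefficients.
With the change, C* = 1.51/0.0135 = 112; it rises from 40.

C* ≈ 112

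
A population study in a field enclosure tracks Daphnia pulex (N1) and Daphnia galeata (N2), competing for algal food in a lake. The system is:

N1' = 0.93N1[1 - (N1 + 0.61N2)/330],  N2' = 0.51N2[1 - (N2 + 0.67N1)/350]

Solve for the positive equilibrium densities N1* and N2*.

Setting both brackets to zero gives the nullclines N1 + 0.61N2 = 330 and 0.67N1 + N2 = 350.
Substituting N2 = 350 - 0.67N1 into the first: N1(1 - 0.61·0.67) = 330 - 0.61·350.
So N1* = 116/0.591 = 197, and then N2* = 350 - 0.67·197 = 218.

N1* ≈ 197, N2* ≈ 218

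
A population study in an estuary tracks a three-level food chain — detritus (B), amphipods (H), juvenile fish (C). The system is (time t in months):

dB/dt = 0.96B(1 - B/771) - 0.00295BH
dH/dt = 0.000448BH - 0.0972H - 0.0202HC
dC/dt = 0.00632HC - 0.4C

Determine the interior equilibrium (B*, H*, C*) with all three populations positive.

From dC/dt = 0: 0.00632H* = 0.4, so H* = 63.3.
From dB/dt = 0: 0.96(1 - B*/771) = 0.00295·63.3, giving B* = 771·(1 - 0.194) = 621.
From dH/dt = 0: 0.000448·621 - 0.0972 = 0.0202C*, so C* = 0.181/0.0202 = 8.96.

B* ≈ 621, H* ≈ 63.3, C* ≈ 8.96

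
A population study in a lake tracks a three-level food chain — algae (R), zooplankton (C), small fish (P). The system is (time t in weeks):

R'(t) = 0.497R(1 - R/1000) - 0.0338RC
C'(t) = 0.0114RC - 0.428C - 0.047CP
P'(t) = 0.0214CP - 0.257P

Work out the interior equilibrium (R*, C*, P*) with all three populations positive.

From dP/dt = 0: 0.0214C* = 0.257, so C* = 12.
From dR/dt = 0: 0.497(1 - R*/1000) = 0.0338·12, giving R* = 1000·(1 - 0.817) = 183.
From dC/dt = 0: 0.0114·183 - 0.428 = 0.047P*, so P* = 1.66/0.047 = 35.3.

R* ≈ 183, C* ≈ 12, P* ≈ 35.3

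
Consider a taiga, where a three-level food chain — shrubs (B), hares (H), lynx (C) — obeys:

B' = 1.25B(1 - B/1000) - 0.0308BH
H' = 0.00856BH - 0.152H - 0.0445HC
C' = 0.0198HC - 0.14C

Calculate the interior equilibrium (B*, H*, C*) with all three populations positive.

From dC/dt = 0: 0.0198H* = 0.14, so H* = 7.07.
From dB/dt = 0: 1.25(1 - B*/1000) = 0.0308·7.07, giving B* = 1000·(1 - 0.174) = 826.
From dH/dt = 0: 0.00856·826 - 0.152 = 0.0445C*, so C* = 6.92/0.0445 = 155.

B* ≈ 826, H* ≈ 7.07, C* ≈ 155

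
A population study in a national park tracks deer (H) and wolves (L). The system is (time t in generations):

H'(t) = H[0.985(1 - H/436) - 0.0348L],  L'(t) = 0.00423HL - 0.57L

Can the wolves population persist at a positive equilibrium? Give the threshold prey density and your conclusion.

Threshold H = 135; K > 135, so yes, the predator persists.

The predator equation gives dL/dt > 0 only when H > 0.57/0.00423 = 135.
Without the predator, H → K = 436. Since 436 > 135, the predator can invade and persist.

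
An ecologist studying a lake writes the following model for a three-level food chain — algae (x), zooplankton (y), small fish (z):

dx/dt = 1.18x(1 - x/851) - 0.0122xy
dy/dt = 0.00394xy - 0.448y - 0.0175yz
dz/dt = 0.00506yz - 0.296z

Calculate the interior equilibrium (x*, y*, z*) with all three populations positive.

x* ≈ 336, y* ≈ 58.5, z* ≈ 50.1

From dz/dt = 0: 0.00506y* = 0.296, so y* = 58.5.
From dx/dt = 0: 1.18(1 - x*/851) = 0.0122·58.5, giving x* = 851·(1 - 0.605) = 336.
From dy/dt = 0: 0.00394·336 - 0.448 = 0.0175z*, so z* = 0.877/0.0175 = 50.1.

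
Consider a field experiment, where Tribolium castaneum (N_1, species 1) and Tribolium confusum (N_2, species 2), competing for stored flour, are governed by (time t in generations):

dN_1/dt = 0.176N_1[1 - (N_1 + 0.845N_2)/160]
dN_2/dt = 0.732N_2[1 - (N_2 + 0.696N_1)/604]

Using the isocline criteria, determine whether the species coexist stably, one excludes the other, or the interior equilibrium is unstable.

species 2 excludes species 1

Compare the nullcline intercepts: K1/α12 = 160/0.845 = 189 < K2 = 604; K2/α21 = 604/0.696 = 868 > K1 = 160.
Since the inequalities point opposite ways, species 2 can invade but species 1 cannot.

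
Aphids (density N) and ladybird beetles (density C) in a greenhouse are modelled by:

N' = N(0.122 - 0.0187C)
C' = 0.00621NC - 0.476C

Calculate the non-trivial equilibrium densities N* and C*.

Set dC/dt = 0 with C > 0: 0.00621N - 0.476 = 0, so N* = 0.476/0.00621 = 76.7.
Set dN/dt = 0 with N > 0: 0.122 - 0.0187C = 0, so C* = 0.122/0.0187 = 6.52.

N* ≈ 76.7, C* ≈ 6.52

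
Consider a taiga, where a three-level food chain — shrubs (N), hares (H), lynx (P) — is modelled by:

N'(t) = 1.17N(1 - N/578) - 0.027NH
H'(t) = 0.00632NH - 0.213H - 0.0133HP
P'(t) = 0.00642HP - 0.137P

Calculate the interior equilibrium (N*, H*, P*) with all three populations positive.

From dP/dt = 0: 0.00642H* = 0.137, so H* = 21.3.
From dN/dt = 0: 1.17(1 - N*/578) = 0.027·21.3, giving N* = 578·(1 - 0.492) = 293.
From dH/dt = 0: 0.00632·293 - 0.213 = 0.0133P*, so P* = 1.64/0.0133 = 123.

N* ≈ 293, H* ≈ 21.3, P* ≈ 123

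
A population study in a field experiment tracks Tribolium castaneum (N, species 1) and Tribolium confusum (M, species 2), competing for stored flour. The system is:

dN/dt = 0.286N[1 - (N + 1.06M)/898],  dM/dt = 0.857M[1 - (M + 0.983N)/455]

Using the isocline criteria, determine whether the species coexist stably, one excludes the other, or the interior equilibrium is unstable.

Compare the nullcline intercepts: K1/α12 = 898/1.06 = 847 > K2 = 455; K2/α21 = 455/0.983 = 463 < K1 = 898.
Since the inequalities point opposite ways, species 1 can invade but species 2 cannot.

species 1 excludes species 2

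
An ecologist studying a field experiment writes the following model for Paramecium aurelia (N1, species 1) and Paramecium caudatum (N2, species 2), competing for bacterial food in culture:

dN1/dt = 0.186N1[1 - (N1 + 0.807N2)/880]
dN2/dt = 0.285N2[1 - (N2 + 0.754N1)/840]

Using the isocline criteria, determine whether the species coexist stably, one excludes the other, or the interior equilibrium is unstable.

Compare the nullcline intercepts: K1/α12 = 880/0.807 = 1090 > K2 = 840; K2/α21 = 840/0.754 = 1110 > K1 = 880.
Since both inequalities hold, each species can invade when rare, so the interior equilibrium is stable.

stable coexistence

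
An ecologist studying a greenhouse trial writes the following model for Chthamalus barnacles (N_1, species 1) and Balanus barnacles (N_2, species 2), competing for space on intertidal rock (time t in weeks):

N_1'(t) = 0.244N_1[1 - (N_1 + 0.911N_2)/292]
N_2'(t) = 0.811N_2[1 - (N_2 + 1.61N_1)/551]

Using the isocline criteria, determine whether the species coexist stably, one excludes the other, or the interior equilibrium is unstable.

species 2 excludes species 1

Compare the nullcline intercepts: K1/α12 = 292/0.911 = 321 < K2 = 551; K2/α21 = 551/1.61 = 342 > K1 = 292.
Since the inequalities point opposite ways, species 2 can invade but species 1 cannot.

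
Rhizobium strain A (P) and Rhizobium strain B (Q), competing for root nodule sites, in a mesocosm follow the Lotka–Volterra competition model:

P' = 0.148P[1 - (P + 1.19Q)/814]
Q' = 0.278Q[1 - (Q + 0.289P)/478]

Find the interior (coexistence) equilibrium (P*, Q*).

Setting both brackets to zero gives the nullclines P + 1.19Q = 814 and 0.289P + Q = 478.
Substituting Q = 478 - 0.289P into the first: P(1 - 1.19·0.289) = 814 - 1.19·478.
So P* = 245/0.656 = 374, and then Q* = 478 - 0.289·374 = 370.

P* ≈ 374, Q* ≈ 370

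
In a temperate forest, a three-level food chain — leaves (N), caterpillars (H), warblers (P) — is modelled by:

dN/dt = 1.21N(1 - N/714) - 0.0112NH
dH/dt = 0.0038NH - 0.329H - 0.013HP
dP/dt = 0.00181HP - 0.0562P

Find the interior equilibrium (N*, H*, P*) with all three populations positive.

From dP/dt = 0: 0.00181H* = 0.0562, so H* = 31.
From dN/dt = 0: 1.21(1 - N*/714) = 0.0112·31, giving N* = 714·(1 - 0.287) = 509.
From dH/dt = 0: 0.0038·509 - 0.329 = 0.013P*, so P* = 1.6/0.013 = 123.

N* ≈ 509, H* ≈ 31, P* ≈ 123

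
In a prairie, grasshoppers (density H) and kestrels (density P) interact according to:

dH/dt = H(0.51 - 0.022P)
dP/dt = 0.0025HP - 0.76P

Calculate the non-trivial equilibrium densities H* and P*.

Set dP/dt = 0 with P > 0: 0.0025H - 0.76 = 0, so H* = 0.76/0.0025 = 304.
Set dH/dt = 0 with H > 0: 0.51 - 0.022P = 0, so P* = 0.51/0.022 = 23.2.

H* ≈ 304, P* ≈ 23.2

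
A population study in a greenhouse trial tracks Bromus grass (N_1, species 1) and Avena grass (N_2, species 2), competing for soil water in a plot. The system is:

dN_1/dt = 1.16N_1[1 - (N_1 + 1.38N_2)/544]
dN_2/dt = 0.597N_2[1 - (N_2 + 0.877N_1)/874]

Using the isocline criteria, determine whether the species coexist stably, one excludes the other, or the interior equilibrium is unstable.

Compare the nullcline intercepts: K1/α12 = 544/1.38 = 394 < K2 = 874; K2/α21 = 874/0.877 = 997 > K1 = 544.
Since the inequalities point opposite ways, species 2 can invade but species 1 cannot.

species 2 excludes species 1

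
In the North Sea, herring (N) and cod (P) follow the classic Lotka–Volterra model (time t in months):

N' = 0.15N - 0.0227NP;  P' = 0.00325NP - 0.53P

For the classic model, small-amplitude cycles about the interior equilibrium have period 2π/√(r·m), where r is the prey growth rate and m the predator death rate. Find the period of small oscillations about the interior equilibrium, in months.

Here r = 0.15 and m = 0.53, so r·m = 0.0795.
ω = √0.0795 = 0.282 per month, hence T = 2π/ω ≈ 22.3 months.

T ≈ 22.3 months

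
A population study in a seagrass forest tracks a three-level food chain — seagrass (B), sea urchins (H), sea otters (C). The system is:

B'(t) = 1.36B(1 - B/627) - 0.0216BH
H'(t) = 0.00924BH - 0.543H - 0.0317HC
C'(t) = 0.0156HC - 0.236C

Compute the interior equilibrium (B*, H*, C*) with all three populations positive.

From dC/dt = 0: 0.0156H* = 0.236, so H* = 15.1.
From dB/dt = 0: 1.36(1 - B*/627) = 0.0216·15.1, giving B* = 627·(1 - 0.24) = 476.
From dH/dt = 0: 0.00924·476 - 0.543 = 0.0317C*, so C* = 3.86/0.0317 = 122.

B* ≈ 476, H* ≈ 15.1, C* ≈ 122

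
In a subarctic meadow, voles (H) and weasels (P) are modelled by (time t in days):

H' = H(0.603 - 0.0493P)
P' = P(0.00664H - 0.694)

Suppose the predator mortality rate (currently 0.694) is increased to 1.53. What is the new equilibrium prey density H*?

At the interior fixed point, setting dP/dt = 0 with P > 0 fixes H* = (predator death rate)/(HP coefficient) — independent of the other coefficients.
With the change, H* = 1.53/0.00664 = 230; it rises from 105.

H* ≈ 230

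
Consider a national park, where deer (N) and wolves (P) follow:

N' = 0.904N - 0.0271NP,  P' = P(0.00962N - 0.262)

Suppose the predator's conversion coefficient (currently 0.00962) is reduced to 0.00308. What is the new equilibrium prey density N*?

At the interior fixed point, setting dP/dt = 0 with P > 0 fixes N* = (predator death rate)/(NP coefficient) — independent of the other coefficients.
With the change, N* = 0.262/0.00308 = 85.1; it rises from 27.2.

N* ≈ 85.1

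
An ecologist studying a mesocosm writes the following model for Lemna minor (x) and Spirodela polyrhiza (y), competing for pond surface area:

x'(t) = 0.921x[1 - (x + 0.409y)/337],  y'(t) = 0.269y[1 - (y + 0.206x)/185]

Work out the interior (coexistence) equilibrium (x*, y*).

x* ≈ 285, y* ≈ 126

Setting both brackets to zero gives the nullclines x + 0.409y = 337 and 0.206x + y = 185.
Substituting y = 185 - 0.206x into the first: x(1 - 0.409·0.206) = 337 - 0.409·185.
So x* = 261/0.916 = 285, and then y* = 185 - 0.206·285 = 126.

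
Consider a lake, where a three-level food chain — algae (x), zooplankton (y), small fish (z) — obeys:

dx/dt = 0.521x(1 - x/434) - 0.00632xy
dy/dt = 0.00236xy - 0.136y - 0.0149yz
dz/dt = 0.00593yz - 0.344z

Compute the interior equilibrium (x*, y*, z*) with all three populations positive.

From dz/dt = 0: 0.00593y* = 0.344, so y* = 58.
From dx/dt = 0: 0.521(1 - x*/434) = 0.00632·58, giving x* = 434·(1 - 0.704) = 129.
From dy/dt = 0: 0.00236·129 - 0.136 = 0.0149z*, so z* = 0.167/0.0149 = 11.2.

x* ≈ 129, y* ≈ 58, z* ≈ 11.2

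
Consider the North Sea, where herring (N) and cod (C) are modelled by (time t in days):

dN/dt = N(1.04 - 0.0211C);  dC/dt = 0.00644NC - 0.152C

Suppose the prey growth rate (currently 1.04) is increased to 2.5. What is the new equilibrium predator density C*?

C* ≈ 118

At the interior fixed point, setting dN/dt = 0 with N > 0 fixes C* = (prey growth rate)/(NC coefficient) — independent of the other coefficients.
With the change, C* = 2.5/0.0211 = 118; it rises from 49.3.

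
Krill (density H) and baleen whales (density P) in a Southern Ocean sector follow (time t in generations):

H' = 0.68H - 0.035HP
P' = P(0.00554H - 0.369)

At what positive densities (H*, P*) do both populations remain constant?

H* ≈ 66.6, P* ≈ 19.4

Set dP/dt = 0 with P > 0: 0.00554H - 0.369 = 0, so H* = 0.369/0.00554 = 66.6.
Set dH/dt = 0 with H > 0: 0.68 - 0.035P = 0, so P* = 0.68/0.035 = 19.4.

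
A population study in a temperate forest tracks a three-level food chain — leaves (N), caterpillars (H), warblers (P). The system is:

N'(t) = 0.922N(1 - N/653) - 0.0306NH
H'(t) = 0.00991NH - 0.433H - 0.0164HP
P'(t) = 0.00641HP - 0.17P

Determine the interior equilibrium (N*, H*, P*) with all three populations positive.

From dP/dt = 0: 0.00641H* = 0.17, so H* = 26.5.
From dN/dt = 0: 0.922(1 - N*/653) = 0.0306·26.5, giving N* = 653·(1 - 0.88) = 78.2.
From dH/dt = 0: 0.00991·78.2 - 0.433 = 0.0164P*, so P* = 0.342/0.0164 = 20.9.

N* ≈ 78.2, H* ≈ 26.5, P* ≈ 20.9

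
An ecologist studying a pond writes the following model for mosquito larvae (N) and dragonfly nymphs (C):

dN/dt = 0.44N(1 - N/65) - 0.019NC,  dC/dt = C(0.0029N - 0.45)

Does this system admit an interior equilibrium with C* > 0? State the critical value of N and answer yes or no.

Threshold N = 155; K < 155, so no, the predator goes extinct.

The predator equation gives dC/dt > 0 only when N > 0.45/0.0029 = 155.
Without the predator, N → K = 65. Since 65 < 155, the predator cannot invade.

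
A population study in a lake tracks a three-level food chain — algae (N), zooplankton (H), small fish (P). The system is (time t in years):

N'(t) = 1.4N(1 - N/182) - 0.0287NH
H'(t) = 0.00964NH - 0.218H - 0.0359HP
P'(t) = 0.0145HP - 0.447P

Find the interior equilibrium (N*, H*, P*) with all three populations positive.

From dP/dt = 0: 0.0145H* = 0.447, so H* = 30.8.
From dN/dt = 0: 1.4(1 - N*/182) = 0.0287·30.8, giving N* = 182·(1 - 0.632) = 67.
From dH/dt = 0: 0.00964·67 - 0.218 = 0.0359P*, so P* = 0.428/0.0359 = 11.9.

N* ≈ 67, H* ≈ 30.8, P* ≈ 11.9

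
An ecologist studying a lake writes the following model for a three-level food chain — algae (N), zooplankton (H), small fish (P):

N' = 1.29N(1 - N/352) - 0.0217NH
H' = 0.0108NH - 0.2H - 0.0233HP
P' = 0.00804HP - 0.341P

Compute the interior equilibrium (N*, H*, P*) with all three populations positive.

From dP/dt = 0: 0.00804H* = 0.341, so H* = 42.4.
From dN/dt = 0: 1.29(1 - N*/352) = 0.0217·42.4, giving N* = 352·(1 - 0.713) = 101.
From dH/dt = 0: 0.0108·101 - 0.2 = 0.0233P*, so P* = 0.889/0.0233 = 38.2.

N* ≈ 101, H* ≈ 42.4, P* ≈ 38.2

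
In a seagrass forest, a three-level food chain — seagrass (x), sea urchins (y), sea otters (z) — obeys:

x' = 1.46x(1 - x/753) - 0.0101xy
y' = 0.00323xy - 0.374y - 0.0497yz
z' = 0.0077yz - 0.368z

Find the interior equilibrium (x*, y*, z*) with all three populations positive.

x* ≈ 504, y* ≈ 47.8, z* ≈ 25.2

From dz/dt = 0: 0.0077y* = 0.368, so y* = 47.8.
From dx/dt = 0: 1.46(1 - x*/753) = 0.0101·47.8, giving x* = 753·(1 - 0.331) = 504.
From dy/dt = 0: 0.00323·504 - 0.374 = 0.0497z*, so z* = 1.25/0.0497 = 25.2.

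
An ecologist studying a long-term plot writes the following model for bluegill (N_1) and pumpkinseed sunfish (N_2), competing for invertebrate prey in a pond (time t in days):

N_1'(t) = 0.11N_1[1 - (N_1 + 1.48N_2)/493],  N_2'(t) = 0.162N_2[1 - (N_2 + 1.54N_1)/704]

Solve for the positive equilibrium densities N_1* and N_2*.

N_1* ≈ 429, N_2* ≈ 43.2

Setting both brackets to zero gives the nullclines N_1 + 1.48N_2 = 493 and 1.54N_1 + N_2 = 704.
Substituting N_2 = 704 - 1.54N_1 into the first: N_1(1 - 1.48·1.54) = 493 - 1.48·704.
So N_1* = -549/-1.28 = 429, and then N_2* = 704 - 1.54·429 = 43.2.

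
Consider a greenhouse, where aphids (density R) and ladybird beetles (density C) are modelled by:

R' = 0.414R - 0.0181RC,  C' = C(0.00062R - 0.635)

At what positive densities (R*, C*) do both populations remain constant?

Set dC/dt = 0 with C > 0: 0.00062R - 0.635 = 0, so R* = 0.635/0.00062 = 1020.
Set dR/dt = 0 with R > 0: 0.414 - 0.0181C = 0, so C* = 0.414/0.0181 = 22.9.

R* ≈ 1020, C* ≈ 22.9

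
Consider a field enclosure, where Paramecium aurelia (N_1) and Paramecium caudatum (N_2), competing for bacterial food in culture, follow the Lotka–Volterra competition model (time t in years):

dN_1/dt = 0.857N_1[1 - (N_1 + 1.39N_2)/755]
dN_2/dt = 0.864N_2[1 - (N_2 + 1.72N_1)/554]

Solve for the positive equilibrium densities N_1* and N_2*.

Setting both brackets to zero gives the nullclines N_1 + 1.39N_2 = 755 and 1.72N_1 + N_2 = 554.
Substituting N_2 = 554 - 1.72N_1 into the first: N_1(1 - 1.39·1.72) = 755 - 1.39·554.
So N_1* = -15.1/-1.39 = 10.8, and then N_2* = 554 - 1.72·10.8 = 535.

N_1* ≈ 10.8, N_2* ≈ 535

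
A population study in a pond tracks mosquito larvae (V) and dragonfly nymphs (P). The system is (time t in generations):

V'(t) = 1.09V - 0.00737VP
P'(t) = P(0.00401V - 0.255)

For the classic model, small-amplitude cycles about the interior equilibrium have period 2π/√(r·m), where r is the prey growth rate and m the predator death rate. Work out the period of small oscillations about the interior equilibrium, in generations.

Here r = 1.09 and m = 0.255, so r·m = 0.278.
ω = √0.278 = 0.527 per generation, hence T = 2π/ω ≈ 11.9 generations.

T ≈ 11.9 generations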